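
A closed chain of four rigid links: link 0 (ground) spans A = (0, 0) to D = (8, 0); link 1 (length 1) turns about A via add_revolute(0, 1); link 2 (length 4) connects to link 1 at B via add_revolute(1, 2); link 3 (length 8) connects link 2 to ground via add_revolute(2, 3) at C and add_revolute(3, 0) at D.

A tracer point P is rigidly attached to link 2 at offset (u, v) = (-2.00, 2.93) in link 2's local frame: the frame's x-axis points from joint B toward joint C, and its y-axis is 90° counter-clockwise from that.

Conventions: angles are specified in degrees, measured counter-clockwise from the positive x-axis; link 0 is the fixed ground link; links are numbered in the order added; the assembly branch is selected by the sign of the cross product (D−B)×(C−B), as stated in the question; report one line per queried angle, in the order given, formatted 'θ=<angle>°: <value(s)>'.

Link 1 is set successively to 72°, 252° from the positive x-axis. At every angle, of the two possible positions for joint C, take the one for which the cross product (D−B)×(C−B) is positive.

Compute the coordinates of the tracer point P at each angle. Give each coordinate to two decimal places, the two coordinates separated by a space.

A=(0,0), D=(8.00,0)
θ=72°: B = A + 1.00·(cos72°, sin72°) = (0.3090, 0.9511)
θ=72°: |BD| = 7.7496
θ=72°: circle(B,4.00) ∩ circle(D,8.00): a=0.7778, h=3.9236
θ=72°:   candidates: C₊=(1.5625,4.7496) cross=30.407; C₋=(0.5994,-3.0384) cross=-30.407
θ=72°:   branch + wants cross > 0 → take C=(1.5625,4.7496) (cross=30.407)
θ=72°: ex = (C−B)/|BC| = (0.3134,0.9496); ey = (-0.9496,0.3134)
θ=72°: P = B + -2.00·ex + 2.93·ey = (-3.1001,-0.0300)
θ=252°: B = A + 1.00·(cos252°, sin252°) = (-0.3090, -0.9511)
θ=252°: |BD| = 8.3633
θ=252°: circle(B,4.00) ∩ circle(D,8.00): a=1.3119, h=3.7787
θ=252°:   candidates: C₊=(0.5647,2.9524) cross=31.603; C₋=(1.4241,-4.5561) cross=-31.603
θ=252°:   branch + wants cross > 0 → take C=(0.5647,2.9524) (cross=31.603)
θ=252°: ex = (C−B)/|BC| = (0.2184,0.9759); ey = (-0.9759,0.2184)
θ=252°: P = B + -2.00·ex + 2.93·ey = (-3.6051,-2.2628)

θ=72°: -3.10 -0.03
θ=252°: -3.61 -2.26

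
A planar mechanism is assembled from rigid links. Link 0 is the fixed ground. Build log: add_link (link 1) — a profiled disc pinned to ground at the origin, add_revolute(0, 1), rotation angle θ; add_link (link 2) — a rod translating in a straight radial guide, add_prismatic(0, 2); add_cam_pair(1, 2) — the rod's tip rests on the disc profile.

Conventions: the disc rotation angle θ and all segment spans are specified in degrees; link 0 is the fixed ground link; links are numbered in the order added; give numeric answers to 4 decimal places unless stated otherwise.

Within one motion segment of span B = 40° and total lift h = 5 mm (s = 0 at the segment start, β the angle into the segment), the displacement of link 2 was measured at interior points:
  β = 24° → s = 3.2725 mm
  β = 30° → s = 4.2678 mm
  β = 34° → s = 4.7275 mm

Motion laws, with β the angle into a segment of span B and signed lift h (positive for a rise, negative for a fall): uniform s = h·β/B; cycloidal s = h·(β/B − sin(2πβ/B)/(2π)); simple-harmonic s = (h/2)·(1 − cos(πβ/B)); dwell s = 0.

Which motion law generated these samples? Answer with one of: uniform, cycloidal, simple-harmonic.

candidates at β/B = r: uniform s = h·r (linear in β); cycloidal s = h·(r − sin(2πr)/(2π)); simple-harmonic s = (h/2)(1 − cos(πr))
β=24°: printed 3.2725 | uniform 3.0000, cycloidal 3.4677, simple-harmonic 3.2725
β=30°: printed 4.2678 | uniform 3.7500, cycloidal 4.5458, simple-harmonic 4.2678
β=34°: printed 4.7275 | uniform 4.2500, cycloidal 4.8938, simple-harmonic 4.7275
only one law matches every sample → simple-harmonic

simple-harmonic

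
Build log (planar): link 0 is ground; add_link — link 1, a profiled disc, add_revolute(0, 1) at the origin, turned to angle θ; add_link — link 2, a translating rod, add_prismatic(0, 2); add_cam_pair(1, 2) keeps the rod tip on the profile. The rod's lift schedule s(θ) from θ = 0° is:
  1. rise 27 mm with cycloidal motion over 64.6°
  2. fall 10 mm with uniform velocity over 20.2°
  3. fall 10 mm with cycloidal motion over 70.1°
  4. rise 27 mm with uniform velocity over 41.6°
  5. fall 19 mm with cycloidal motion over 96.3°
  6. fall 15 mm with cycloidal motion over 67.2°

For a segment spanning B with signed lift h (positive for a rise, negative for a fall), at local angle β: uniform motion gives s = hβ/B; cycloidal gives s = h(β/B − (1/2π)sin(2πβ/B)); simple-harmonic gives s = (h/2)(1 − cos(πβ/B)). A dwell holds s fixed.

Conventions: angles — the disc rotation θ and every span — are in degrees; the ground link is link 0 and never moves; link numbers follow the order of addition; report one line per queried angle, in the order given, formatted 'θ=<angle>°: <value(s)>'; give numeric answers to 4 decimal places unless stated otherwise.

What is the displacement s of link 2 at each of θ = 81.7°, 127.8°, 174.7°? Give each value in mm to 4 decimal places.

seg 1 [0°–64.6°] cycloidal, h=27: full span → s += 27 → s = 27.0000
seg 2 [64.6°–84.8°] uniform, h=-10: θ=81.7° here. β=17.1, B=20.2. -10·17.1/20.2 = -8.4653 → s = 18.5347
seg 2 [64.6°–84.8°] uniform, h=-10: full span → s += -10 → s = 17.0000
seg 3 [84.8°–154.9°] cycloidal, h=-10: θ=127.8° here. β=43, B=70.1. -10·(0.6134 − sin(2π·0.6134)/(2π)) = -7.1746 → s = 9.8254
seg 3 [84.8°–154.9°] cycloidal, h=-10: full span → s += -10 → s = 7.0000
seg 4 [154.9°–196.5°] uniform, h=27: θ=174.7° here. β=19.8, B=41.6. 27·19.8/41.6 = 12.8510 → s = 19.8510

θ=81.7°: 18.5347
θ=127.8°: 9.8254
θ=174.7°: 19.8510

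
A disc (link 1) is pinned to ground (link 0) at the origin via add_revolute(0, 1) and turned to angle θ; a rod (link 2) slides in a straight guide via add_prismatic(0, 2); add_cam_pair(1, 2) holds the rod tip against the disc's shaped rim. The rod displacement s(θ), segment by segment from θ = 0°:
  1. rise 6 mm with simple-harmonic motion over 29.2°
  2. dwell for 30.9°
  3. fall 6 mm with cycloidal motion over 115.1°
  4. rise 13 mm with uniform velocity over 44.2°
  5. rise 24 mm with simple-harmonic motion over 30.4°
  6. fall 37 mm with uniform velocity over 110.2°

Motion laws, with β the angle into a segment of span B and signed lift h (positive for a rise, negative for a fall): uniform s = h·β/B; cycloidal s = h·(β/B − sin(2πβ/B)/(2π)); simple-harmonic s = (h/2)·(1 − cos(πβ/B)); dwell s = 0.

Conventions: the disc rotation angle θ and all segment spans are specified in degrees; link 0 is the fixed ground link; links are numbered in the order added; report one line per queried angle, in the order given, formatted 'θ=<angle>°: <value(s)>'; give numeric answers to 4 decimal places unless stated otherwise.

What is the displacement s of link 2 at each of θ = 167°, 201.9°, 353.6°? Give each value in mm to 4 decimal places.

segment 1 (0° to 29.2°, simple-harmonic, h = 6) is passed completely: s = 0.0000 + (6) = 6.0000
segment 2 (29.2° to 60.1°, dwell): s unchanged at 6.0000
θ = 167° falls in segment 3 (60.1° to 175.2°, cycloidal, h = -6): β = 167 − 60.1 = 106.9°, B = 115.1°; Δs = -6·(0.9288 − sin(2π·0.9288)/(2π)) = -5.9859; s = 6.0000 − 5.9859 = 0.0141
segment 3 (60.1° to 175.2°, cycloidal, h = -6) is passed completely: s = 6.0000 + (-6) = 0.0000
θ = 201.9° falls in segment 4 (175.2° to 219.4°, uniform, h = 13): β = 201.9 − 175.2 = 26.7°, B = 44.2°; Δs = 13·26.7/44.2 = 7.8529; s = 0.0000 + 7.8529 = 7.8529
segment 4 (175.2° to 219.4°, uniform, h = 13) is passed completely: s = 0.0000 + (13) = 13.0000
segment 5 (219.4° to 249.8°, simple-harmonic, h = 24) is passed completely: s = 13.0000 + (24) = 37.0000
θ = 353.6° falls in segment 6 (249.8° to 360°, uniform, h = -37): β = 353.6 − 249.8 = 103.8°, B = 110.2°; Δs = -37·103.8/110.2 = -34.8512; s = 37.0000 − 34.8512 = 2.1488

θ=167°: 0.0141
θ=201.9°: 7.8529
θ=353.6°: 2.1488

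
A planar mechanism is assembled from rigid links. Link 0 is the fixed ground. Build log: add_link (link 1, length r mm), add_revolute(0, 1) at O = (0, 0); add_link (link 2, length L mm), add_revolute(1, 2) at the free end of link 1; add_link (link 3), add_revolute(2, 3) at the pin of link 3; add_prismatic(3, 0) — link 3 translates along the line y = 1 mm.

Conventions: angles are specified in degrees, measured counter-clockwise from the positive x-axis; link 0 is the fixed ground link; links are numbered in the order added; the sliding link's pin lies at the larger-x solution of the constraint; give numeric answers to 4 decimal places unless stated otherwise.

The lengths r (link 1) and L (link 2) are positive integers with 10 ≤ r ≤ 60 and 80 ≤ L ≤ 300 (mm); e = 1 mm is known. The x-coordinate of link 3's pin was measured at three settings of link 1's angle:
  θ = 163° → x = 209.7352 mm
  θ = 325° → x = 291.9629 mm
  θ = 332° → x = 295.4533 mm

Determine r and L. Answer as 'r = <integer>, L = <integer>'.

constraint per measurement: (x − r cos θ)² + (r sin θ − e)² = L²
subtracting the θ₁ and θ₂ equations cancels the r² and L² terms:
r = (x₁² − x₂²) / (2[(x₁cos θ₁ + e sin θ₁) − (x₂cos θ₂ + e sin θ₂)]) = 47.0000 → r = 47
L² = (x₁ − r cos θ₁)² + (r sin θ₁ − e)² = 65025.0235 → L = 255.0000 → L = 255
check at θ₃=332°: x = 295.4533 (printed 295.4533) ✓

r = 47, L = 255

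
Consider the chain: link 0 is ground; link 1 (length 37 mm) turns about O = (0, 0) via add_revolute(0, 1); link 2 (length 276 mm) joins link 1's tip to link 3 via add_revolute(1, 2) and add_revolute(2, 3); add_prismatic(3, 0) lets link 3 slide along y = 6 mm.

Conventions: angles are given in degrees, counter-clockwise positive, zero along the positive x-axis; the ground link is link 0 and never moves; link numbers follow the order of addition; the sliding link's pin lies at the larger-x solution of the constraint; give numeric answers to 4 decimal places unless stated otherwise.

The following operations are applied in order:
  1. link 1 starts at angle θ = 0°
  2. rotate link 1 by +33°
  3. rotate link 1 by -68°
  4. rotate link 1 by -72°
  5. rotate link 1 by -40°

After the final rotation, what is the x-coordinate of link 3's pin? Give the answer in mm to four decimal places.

geometry: r = 37 mm, L = 276 mm, e = 6 mm; θ starts at 0°
rotate link 1 by +33°: θ ← 0° +33° = 33°
rotate link 1 by -68°: θ ← 33° -68° = -35°
rotate link 1 by -72°: θ ← -35° -72° = -107°
rotate link 1 by -40°: θ ← -107° -40° = -147°
crank pin P = (r cos θ, r sin θ) = (-31.030811, -20.151644)
h = r sin θ − e = -20.151644 − 6 = -26.151644
x = r cos θ + √(L² − h²) = -31.030811 + 274.758242 = 243.727431

243.7274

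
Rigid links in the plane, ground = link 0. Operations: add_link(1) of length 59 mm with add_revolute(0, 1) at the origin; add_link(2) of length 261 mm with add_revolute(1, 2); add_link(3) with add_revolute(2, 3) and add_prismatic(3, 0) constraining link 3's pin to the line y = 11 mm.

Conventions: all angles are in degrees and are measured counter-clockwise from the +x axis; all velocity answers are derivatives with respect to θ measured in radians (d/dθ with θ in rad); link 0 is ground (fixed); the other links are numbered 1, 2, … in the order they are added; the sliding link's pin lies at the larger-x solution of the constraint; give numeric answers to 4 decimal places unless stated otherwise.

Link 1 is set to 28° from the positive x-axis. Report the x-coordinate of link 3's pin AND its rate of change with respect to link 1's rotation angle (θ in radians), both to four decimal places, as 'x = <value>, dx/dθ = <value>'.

geometry: r = 59 mm, L = 261 mm, e = 11 mm
crank pin P = (r cos θ, r sin θ) = (52.093908, 27.698822)
h = r sin θ − e = 27.698822 − 11 = 16.698822
x = r cos θ + √(L² − h²) = 52.093908 + 260.465256 = 312.559164
dx/dθ = −r sin θ − h·r cos θ/√(L² − h²) (θ in radians; h = 16.698822) = -31.038642

x = 312.5592, dx/dθ = -31.0386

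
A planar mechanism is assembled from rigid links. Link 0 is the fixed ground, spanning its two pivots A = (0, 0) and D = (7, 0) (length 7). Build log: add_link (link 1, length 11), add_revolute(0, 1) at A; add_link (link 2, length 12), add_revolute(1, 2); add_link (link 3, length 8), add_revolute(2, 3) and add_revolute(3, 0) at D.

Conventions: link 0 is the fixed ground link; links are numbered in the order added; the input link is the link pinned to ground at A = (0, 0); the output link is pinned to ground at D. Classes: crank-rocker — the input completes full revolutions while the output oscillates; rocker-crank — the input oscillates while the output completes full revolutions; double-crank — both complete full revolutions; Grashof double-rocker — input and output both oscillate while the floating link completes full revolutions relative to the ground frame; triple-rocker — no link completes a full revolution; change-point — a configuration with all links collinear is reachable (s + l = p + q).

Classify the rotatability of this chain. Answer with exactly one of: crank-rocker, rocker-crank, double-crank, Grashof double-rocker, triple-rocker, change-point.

lengths: ground=7, input=11, coupler=12, output=8
sorted: s=7 (shortest), l=12 (longest), p+q=19
s + l = 19 vs p + q = 19
s + l = p + q → change-point (collinear configuration reachable)

change-point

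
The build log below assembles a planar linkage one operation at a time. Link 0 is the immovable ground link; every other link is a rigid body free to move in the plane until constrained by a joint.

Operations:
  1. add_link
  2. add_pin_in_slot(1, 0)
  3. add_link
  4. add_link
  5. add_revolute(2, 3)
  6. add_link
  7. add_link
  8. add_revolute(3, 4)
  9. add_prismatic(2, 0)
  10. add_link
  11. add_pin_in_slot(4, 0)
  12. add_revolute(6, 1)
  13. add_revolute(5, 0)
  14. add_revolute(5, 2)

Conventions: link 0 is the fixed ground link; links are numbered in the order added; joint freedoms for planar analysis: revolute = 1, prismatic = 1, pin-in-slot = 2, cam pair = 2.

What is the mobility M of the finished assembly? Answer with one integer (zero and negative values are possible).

link 0 = ground. State L|J1|J2 = 1|0|0
+link1  2|0|0
PS(1,0) f=2→J2  2|0|1
+link2  3|0|1
+link3  4|0|1
R(2,3) f=1→J1  4|1|1
+link4  5|1|1
+link5  6|1|1
R(3,4) f=1→J1  6|2|1
P(2,0) f=1→J1  6|3|1
+link6  7|3|1
PS(4,0) f=2→J2  7|3|2
R(6,1) f=1→J1  7|4|2
R(5,0) f=1→J1  7|5|2
R(5,2) f=1→J1  7|6|2
M = 3(7−1)−2·6−2 = 18−12−2 = 4

M = 4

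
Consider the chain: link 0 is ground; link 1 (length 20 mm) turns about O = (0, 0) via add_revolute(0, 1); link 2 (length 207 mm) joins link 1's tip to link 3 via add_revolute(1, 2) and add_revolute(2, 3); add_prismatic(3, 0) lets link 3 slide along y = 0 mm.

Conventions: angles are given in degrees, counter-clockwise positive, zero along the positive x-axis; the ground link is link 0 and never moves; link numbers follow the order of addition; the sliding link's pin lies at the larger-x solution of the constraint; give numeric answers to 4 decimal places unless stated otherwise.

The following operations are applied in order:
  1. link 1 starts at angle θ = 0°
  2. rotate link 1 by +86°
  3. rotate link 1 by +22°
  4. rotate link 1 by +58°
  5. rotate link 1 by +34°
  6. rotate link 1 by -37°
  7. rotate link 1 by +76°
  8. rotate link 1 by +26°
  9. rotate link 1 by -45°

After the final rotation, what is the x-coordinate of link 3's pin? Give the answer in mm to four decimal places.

geometry: r = 20 mm, L = 207 mm, e = 0 mm; θ starts at 0°
rotate link 1 by +86°: θ ← 0° +86° = 86°
rotate link 1 by +22°: θ ← 86° +22° = 108°
rotate link 1 by +58°: θ ← 108° +58° = 166°
rotate link 1 by +34°: θ ← 166° +34° = 200°
rotate link 1 by -37°: θ ← 200° -37° = 163°
rotate link 1 by +76°: θ ← 163° +76° = 239°
rotate link 1 by +26°: θ ← 239° +26° = 265°
rotate link 1 by -45°: θ ← 265° -45° = 220°
crank pin P = (r cos θ, r sin θ) = (-15.320889, -12.855752)
h = r sin θ − e = -12.855752 − 0 = -12.855752
x = r cos θ + √(L² − h²) = -15.320889 + 206.600411 = 191.279522

191.2795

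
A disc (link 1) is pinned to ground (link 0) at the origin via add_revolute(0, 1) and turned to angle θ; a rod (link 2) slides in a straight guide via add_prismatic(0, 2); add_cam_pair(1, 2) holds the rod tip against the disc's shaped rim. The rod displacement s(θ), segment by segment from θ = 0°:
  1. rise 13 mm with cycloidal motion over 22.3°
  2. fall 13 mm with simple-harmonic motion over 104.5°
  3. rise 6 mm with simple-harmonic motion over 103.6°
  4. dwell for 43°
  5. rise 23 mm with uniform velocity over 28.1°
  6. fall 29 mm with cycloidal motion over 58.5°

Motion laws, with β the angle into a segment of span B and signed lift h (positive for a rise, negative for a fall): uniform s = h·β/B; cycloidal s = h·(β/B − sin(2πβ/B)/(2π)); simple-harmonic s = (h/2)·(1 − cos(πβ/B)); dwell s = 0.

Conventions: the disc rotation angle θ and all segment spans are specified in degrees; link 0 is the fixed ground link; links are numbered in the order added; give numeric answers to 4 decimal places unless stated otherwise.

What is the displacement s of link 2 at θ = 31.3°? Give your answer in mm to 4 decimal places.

segment 1 (0° to 22.3°, cycloidal, h = 13) is passed completely: s = 0.0000 + (13) = 13.0000
θ = 31.3° falls in segment 2 (22.3° to 126.8°, simple-harmonic, h = -13): β = 31.3 − 22.3 = 9°, B = 104.5°; Δs = -13/2·(1 − cos(π·0.0861)) = -0.2365; s = 13.0000 − 0.2365 = 12.7635

12.7635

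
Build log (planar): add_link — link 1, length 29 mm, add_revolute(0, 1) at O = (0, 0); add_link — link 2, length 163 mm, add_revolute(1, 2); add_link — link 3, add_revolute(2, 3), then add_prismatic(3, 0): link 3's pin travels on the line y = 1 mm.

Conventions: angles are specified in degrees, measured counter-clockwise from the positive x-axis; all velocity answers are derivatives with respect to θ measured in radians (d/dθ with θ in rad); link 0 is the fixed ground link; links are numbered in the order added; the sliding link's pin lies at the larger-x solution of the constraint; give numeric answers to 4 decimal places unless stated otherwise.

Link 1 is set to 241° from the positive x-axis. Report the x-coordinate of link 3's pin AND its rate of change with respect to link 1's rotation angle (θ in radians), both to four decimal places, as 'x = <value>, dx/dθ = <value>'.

geometry: r = 29 mm, L = 163 mm, e = 1 mm
crank pin P = (r cos θ, r sin θ) = (-14.059479, -25.363972)
h = r sin θ − e = -25.363972 − 1 = -26.363972
x = r cos θ + √(L² − h²) = -14.059479 + 160.853788 = 146.794309
dx/dθ = −r sin θ − h·r cos θ/√(L² − h²) (θ in radians; h = -26.363972) = 23.059620

x = 146.7943, dx/dθ = 23.0596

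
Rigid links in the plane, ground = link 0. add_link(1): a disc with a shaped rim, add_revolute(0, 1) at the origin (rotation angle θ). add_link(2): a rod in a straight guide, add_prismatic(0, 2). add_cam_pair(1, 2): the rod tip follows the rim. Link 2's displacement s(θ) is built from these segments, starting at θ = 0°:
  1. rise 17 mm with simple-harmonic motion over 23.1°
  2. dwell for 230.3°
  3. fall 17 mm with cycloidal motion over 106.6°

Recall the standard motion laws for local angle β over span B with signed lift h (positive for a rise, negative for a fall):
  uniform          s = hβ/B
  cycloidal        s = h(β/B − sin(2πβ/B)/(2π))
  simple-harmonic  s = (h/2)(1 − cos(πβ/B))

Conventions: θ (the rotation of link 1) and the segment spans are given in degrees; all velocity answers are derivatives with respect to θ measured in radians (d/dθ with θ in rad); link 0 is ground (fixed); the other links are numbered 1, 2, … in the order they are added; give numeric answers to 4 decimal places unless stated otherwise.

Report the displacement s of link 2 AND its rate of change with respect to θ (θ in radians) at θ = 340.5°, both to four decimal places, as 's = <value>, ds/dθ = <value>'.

segment 1 (0° to 23.1°, simple-harmonic, h = 17) is passed completely: s = 0.0000 + (17) = 17.0000
segment 2 (23.1° to 253.4°, dwell): s unchanged at 17.0000
θ = 340.5° falls in segment 3 (253.4° to 360°, cycloidal, h = -17): β = 340.5 − 253.4 = 87.1°, B = 106.6°; Δs = -17·(0.8171 − sin(2π·0.8171)/(2π)) = -16.3591; s = 17.0000 − 16.3591 = 0.6409
velocity in seg [253.4°–360°] (cycloidal), θ in radians: β = 87.1° = 1.5202 rad, B = 106.6° = 1.8605 rad; ds/dθ = (h/B)(1 − cos(2πβ/B)) = ((-17)/1.8605)(1 − cos(2π·0.8171)) = -5.399473 mm/rad

s = 0.6409, ds/dθ = -5.3995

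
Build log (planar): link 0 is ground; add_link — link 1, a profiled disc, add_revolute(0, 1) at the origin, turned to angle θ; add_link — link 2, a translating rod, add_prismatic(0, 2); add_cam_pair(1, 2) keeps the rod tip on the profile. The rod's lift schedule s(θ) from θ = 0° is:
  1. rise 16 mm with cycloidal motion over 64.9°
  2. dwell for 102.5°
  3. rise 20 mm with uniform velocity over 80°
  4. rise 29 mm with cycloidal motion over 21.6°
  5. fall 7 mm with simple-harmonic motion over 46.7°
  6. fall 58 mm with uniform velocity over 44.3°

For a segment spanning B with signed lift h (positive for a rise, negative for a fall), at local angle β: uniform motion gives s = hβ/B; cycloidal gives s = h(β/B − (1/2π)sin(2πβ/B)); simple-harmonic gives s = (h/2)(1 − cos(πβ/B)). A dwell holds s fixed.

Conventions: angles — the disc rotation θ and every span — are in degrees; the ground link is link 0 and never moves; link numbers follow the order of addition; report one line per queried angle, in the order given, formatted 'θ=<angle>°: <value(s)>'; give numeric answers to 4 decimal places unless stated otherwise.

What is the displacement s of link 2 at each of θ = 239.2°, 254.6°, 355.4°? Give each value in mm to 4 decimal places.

seg 1 [0°–64.9°] cycloidal, h=16: full span → s += 16 → s = 16.0000
seg 2 [64.9°–167.4°] dwell: s stays 16.0000
seg 3 [167.4°–247.4°] uniform, h=20: θ=239.2° here. β=71.8, B=80. 20·71.8/80 = 17.9500 → s = 33.9500
seg 3 [167.4°–247.4°] uniform, h=20: full span → s += 20 → s = 36.0000
seg 4 [247.4°–269°] cycloidal, h=29: θ=254.6° here. β=7.2, B=21.6. 29·(0.3333 − sin(2π·0.3333)/(2π)) = 5.6695 → s = 41.6695
seg 4 [247.4°–269°] cycloidal, h=29: full span → s += 29 → s = 65.0000
seg 5 [269°–315.7°] simple-harmonic, h=-7: full span → s += -7 → s = 58.0000
seg 6 [315.7°–360°] uniform, h=-58: θ=355.4° here. β=39.7, B=44.3. -58·39.7/44.3 = -51.9774 → s = 6.0226

θ=239.2°: 33.9500
θ=254.6°: 41.6695
θ=355.4°: 6.0226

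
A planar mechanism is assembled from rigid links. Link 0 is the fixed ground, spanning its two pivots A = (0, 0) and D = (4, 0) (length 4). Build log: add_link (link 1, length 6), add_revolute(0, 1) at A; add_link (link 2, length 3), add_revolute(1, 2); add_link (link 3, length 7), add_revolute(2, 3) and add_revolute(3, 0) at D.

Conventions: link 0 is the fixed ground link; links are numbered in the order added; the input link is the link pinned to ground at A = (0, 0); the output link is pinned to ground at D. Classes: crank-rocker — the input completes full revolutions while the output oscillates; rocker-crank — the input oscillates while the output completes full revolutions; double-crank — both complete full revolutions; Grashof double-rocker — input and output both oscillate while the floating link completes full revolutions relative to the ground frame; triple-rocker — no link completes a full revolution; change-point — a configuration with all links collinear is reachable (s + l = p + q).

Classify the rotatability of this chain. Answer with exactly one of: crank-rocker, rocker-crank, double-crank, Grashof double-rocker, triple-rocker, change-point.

lengths: ground=4, input=6, coupler=3, output=7
sorted: s=3 (shortest), l=7 (longest), p+q=10
s + l = 10 vs p + q = 10
s + l = p + q → change-point (collinear configuration reachable)

change-point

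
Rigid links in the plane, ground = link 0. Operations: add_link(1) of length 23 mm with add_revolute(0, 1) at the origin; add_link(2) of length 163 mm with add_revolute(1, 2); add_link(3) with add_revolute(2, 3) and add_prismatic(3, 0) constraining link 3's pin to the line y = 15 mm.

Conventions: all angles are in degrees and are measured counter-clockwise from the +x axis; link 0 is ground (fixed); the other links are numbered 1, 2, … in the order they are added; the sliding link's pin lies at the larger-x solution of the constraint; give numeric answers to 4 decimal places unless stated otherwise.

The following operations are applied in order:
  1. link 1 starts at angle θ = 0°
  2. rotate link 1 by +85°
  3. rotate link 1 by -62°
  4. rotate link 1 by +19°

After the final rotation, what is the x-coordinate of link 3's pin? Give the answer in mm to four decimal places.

geometry: r = 23 mm, L = 163 mm, e = 15 mm; θ starts at 0°
rotate link 1 by +85°: θ ← 0° +85° = 85°
rotate link 1 by -62°: θ ← 85° -62° = 23°
rotate link 1 by +19°: θ ← 23° +19° = 42°
crank pin P = (r cos θ, r sin θ) = (17.092331, 15.390004)
h = r sin θ − e = 15.390004 − 15 = 0.390004
x = r cos θ + √(L² − h²) = 17.092331 + 162.999533 = 180.091864

180.0919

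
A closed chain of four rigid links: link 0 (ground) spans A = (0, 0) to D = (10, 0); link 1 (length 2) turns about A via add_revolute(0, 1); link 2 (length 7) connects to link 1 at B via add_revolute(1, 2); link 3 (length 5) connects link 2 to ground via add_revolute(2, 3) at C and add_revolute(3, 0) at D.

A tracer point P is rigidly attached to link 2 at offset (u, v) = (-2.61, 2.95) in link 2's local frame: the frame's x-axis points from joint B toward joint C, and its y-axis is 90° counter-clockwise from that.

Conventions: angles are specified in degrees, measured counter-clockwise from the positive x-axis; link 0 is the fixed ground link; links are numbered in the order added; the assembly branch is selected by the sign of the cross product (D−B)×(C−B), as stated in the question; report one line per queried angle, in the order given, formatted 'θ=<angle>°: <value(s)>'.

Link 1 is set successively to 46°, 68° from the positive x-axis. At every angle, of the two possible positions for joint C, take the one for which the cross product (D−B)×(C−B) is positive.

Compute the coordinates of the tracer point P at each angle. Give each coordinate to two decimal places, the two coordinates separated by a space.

A=(0,0), D=(10.00,0)
θ=46°: B = A + 2.00·(cos46°, sin46°) = (1.3893, 1.4387)
θ=46°: |BD| = 8.7300
θ=46°: circle(B,7.00) ∩ circle(D,5.00): a=5.7396, h=4.0071
θ=46°:   candidates: C₊=(7.7108,4.4452) cross=34.982; C₋=(6.3901,-3.4595) cross=-34.982
θ=46°:   branch + wants cross > 0 → take C=(7.7108,4.4452) (cross=34.982)
θ=46°: ex = (C−B)/|BC| = (0.9031,0.4295); ey = (-0.4295,0.9031)
θ=46°: P = B + -2.61·ex + 2.95·ey = (-2.2347,2.9817)
θ=68°: B = A + 2.00·(cos68°, sin68°) = (0.7492, 1.8544)
θ=68°: |BD| = 9.4348
θ=68°: circle(B,7.00) ∩ circle(D,5.00): a=5.9893, h=3.6233
θ=68°:   candidates: C₊=(7.3338,4.2298) cross=34.185; C₋=(5.9095,-2.8754) cross=-34.185
θ=68°:   branch + wants cross > 0 → take C=(7.3338,4.2298) (cross=34.185)
θ=68°: ex = (C−B)/|BC| = (0.9407,0.3394); ey = (-0.3394,0.9407)
θ=68°: P = B + -2.61·ex + 2.95·ey = (-2.7070,3.7436)

θ=46°: -2.23 2.98
θ=68°: -2.71 3.74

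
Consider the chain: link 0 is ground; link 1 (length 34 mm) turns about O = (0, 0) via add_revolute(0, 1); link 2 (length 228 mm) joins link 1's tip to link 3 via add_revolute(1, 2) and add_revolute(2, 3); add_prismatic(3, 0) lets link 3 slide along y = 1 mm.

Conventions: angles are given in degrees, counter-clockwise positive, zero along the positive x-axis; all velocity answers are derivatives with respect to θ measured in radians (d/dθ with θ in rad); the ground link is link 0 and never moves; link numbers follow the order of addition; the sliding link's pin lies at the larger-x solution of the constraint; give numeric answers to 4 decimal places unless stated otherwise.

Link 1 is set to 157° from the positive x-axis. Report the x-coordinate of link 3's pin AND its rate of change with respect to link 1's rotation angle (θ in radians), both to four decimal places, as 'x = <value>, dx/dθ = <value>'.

geometry: r = 34 mm, L = 228 mm, e = 1 mm
crank pin P = (r cos θ, r sin θ) = (-31.297165, 13.284858)
h = r sin θ − e = 13.284858 − 1 = 12.284858
x = r cos θ + √(L² − h²) = -31.297165 + 227.668799 = 196.371634
dx/dθ = −r sin θ − h·r cos θ/√(L² − h²) (θ in radians; h = 12.284858) = -11.596084

x = 196.3716, dx/dθ = -11.5961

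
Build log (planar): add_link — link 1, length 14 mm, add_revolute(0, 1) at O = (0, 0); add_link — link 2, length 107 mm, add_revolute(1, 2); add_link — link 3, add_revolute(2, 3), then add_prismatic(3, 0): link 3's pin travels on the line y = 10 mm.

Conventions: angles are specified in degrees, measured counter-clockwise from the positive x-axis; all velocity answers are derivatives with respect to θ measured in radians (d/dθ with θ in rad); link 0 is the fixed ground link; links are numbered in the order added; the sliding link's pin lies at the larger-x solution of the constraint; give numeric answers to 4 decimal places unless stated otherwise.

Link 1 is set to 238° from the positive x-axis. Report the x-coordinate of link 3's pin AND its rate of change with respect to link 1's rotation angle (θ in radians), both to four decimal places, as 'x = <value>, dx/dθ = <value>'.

geometry: r = 14 mm, L = 107 mm, e = 10 mm
crank pin P = (r cos θ, r sin θ) = (-7.418870, -11.872673)
h = r sin θ − e = -11.872673 − 10 = -21.872673
x = r cos θ + √(L² − h²) = -7.418870 + 104.740566 = 97.321696
dx/dθ = −r sin θ − h·r cos θ/√(L² − h²) (θ in radians; h = -21.872673) = 10.323412

x = 97.3217, dx/dθ = 10.3234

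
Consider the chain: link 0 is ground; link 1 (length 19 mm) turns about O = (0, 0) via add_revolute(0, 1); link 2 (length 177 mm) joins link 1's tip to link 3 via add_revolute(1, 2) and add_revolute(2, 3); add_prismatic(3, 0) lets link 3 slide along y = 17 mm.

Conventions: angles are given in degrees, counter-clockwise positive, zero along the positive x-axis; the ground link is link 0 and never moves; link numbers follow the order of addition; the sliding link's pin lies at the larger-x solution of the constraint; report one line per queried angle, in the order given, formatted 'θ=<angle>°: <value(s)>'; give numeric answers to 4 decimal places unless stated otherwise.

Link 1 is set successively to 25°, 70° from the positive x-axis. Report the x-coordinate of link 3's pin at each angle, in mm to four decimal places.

geometry: r = 19 mm, L = 177 mm, e = 17 mm
θ=25°: crank pin P = (r cos θ, r sin θ) = (17.219848, 8.029747)
θ=25°: h = r sin θ − e = 8.029747 − 17 = -8.970253
θ=25°: x = r cos θ + √(L² − h²) = 17.219848 + 176.772550 = 193.992398
θ=70°: crank pin P = (r cos θ, r sin θ) = (6.498383, 17.854160)
θ=70°: h = r sin θ − e = 17.854160 − 17 = 0.854160
θ=70°: x = r cos θ + √(L² − h²) = 6.498383 + 176.997939 = 183.496322

θ=25°: 193.9924
θ=70°: 183.4963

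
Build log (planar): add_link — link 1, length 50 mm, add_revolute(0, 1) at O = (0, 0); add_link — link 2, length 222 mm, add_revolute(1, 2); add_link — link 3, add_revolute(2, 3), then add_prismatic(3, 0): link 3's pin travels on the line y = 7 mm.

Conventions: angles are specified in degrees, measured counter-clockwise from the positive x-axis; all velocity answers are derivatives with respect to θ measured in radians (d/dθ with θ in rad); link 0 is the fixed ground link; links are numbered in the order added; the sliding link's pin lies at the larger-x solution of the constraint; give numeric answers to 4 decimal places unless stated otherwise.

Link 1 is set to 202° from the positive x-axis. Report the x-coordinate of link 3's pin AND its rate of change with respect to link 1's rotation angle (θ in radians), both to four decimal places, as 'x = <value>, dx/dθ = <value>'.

geometry: r = 50 mm, L = 222 mm, e = 7 mm
crank pin P = (r cos θ, r sin θ) = (-46.359193, -18.730330)
h = r sin θ − e = -18.730330 − 7 = -25.730330
x = r cos θ + √(L² − h²) = -46.359193 + 220.503855 = 174.144662
dx/dθ = −r sin θ − h·r cos θ/√(L² − h²) (θ in radians; h = -25.730330) = 13.320731

x = 174.1447, dx/dθ = 13.3207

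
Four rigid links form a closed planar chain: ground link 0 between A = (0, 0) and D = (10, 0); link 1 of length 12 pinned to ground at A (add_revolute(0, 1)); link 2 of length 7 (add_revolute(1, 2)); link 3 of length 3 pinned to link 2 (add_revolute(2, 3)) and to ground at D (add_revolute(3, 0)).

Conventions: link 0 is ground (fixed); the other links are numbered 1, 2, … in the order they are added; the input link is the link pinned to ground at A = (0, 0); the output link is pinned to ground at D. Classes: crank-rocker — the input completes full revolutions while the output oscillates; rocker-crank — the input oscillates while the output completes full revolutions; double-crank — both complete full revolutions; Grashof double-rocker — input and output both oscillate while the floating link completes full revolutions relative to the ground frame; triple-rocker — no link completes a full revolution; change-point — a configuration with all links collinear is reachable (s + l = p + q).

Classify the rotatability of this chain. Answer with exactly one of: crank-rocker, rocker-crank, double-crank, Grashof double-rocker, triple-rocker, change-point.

lengths: ground=10, input=12, coupler=7, output=3
sorted: s=3 (shortest), l=12 (longest), p+q=17
s + l = 15 vs p + q = 17
s + l < p + q (Grashof) with shortest = output link → rocker-crank

rocker-crank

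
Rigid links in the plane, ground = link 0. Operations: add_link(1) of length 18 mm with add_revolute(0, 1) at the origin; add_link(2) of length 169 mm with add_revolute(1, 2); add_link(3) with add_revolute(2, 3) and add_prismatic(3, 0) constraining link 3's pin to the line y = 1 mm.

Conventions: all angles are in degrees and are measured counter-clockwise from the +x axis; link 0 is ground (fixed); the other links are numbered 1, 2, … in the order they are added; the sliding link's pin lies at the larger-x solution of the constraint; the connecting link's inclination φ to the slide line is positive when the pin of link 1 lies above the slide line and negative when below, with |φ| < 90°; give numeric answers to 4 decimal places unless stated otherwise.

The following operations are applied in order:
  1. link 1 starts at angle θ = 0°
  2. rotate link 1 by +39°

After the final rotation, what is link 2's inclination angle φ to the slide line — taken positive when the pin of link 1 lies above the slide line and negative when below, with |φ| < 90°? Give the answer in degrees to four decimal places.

geometry: r = 18 mm, L = 169 mm, e = 1 mm; θ starts at 0°
rotate link 1 by +39°: θ ← 0° +39° = 39°
h = r sin θ − e = 11.327767 − 1 = 10.327767
sin φ = h / L = 10.327767 / 169 = 0.06111105
φ = arcsin(0.06111105) = 3.503588°

3.5036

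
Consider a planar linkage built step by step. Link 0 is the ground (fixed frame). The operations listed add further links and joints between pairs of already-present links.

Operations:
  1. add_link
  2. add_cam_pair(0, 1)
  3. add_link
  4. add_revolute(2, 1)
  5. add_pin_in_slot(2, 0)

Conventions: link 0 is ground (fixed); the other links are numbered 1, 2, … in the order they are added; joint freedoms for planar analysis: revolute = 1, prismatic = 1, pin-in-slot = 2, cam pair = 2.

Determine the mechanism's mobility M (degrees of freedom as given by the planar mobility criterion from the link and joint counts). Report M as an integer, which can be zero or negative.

ground; <1,0,0>
#1 <2,0,0>
C:0↔1 J2 <2,0,1>
#2 <3,0,1>
R:2↔1 J1 <3,1,1>
PS:2↔0 J2 <3,1,2>
3×2 − 2×1 − 1×2 = 2

M = 2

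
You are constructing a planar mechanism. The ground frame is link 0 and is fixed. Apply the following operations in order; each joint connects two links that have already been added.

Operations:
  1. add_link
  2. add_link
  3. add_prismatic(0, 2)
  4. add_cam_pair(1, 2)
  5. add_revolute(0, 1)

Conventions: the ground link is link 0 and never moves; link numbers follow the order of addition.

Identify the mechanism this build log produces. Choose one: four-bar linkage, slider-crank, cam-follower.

links: 3 (incl. ground); joints: 1 revolute, 1 prismatic, 1 higher (cam) pair, forming one closed loop
3 links, revolute + prismatic + higher pair in one loop → cam-follower

cam-follower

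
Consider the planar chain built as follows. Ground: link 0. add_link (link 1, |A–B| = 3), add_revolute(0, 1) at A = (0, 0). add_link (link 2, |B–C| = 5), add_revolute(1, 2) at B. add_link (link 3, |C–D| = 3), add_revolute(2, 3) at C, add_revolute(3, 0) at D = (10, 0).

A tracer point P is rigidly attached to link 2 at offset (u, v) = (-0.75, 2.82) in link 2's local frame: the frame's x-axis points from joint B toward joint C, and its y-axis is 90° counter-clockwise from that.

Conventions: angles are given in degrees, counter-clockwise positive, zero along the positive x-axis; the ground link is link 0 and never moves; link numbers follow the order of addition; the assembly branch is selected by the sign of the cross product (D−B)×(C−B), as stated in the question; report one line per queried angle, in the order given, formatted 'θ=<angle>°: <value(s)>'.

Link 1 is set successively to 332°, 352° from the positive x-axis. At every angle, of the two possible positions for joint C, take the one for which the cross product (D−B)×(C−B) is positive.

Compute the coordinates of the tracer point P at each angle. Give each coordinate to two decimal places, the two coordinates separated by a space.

A=(0,0), D=(10.00,0)
θ=332°: B = A + 3.00·(cos332°, sin332°) = (2.6488, -1.4084)
θ=332°: |BD| = 7.4849
θ=332°: circle(B,5.00) ∩ circle(D,3.00): a=4.8113, h=1.3608
θ=332°:   candidates: C₊=(7.1181,0.8334) cross=10.186; C₋=(7.6302,-1.8396) cross=-10.186
θ=332°:   branch + wants cross > 0 → take C=(7.1181,0.8334) (cross=10.186)
θ=332°: ex = (C−B)/|BC| = (0.8938,0.4484); ey = (-0.4484,0.8938)
θ=332°: P = B + -0.75·ex + 2.82·ey = (0.7141,0.7760)
θ=352°: B = A + 3.00·(cos352°, sin352°) = (2.9708, -0.4175)
θ=352°: |BD| = 7.0416
θ=352°: circle(B,5.00) ∩ circle(D,3.00): a=4.6569, h=1.8202
θ=352°:   candidates: C₊=(7.5116,1.6756) cross=12.817; C₋=(7.7274,-1.9584) cross=-12.817
θ=352°:   branch + wants cross > 0 → take C=(7.5116,1.6756) (cross=12.817)
θ=352°: ex = (C−B)/|BC| = (0.9082,0.4186); ey = (-0.4186,0.9082)
θ=352°: P = B + -0.75·ex + 2.82·ey = (1.1091,1.8295)

θ=332°: 0.71 0.78
θ=352°: 1.11 1.83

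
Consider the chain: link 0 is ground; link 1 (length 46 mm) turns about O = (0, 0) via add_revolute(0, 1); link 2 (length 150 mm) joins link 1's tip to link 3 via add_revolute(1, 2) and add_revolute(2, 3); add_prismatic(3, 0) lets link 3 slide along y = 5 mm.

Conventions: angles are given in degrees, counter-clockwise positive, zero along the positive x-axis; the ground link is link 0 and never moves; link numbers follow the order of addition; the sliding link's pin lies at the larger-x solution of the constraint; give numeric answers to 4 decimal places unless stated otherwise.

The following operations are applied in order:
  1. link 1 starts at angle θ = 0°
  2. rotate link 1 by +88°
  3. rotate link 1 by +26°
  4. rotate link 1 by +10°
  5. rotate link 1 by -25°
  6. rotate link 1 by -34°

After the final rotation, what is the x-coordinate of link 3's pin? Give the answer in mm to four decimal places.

geometry: r = 46 mm, L = 150 mm, e = 5 mm; θ starts at 0°
rotate link 1 by +88°: θ ← 0° +88° = 88°
rotate link 1 by +26°: θ ← 88° +26° = 114°
rotate link 1 by +10°: θ ← 114° +10° = 124°
rotate link 1 by -25°: θ ← 124° -25° = 99°
rotate link 1 by -34°: θ ← 99° -34° = 65°
crank pin P = (r cos θ, r sin θ) = (19.440440, 41.690158)
h = r sin θ − e = 41.690158 − 5 = 36.690158
x = r cos θ + √(L² − h²) = 19.440440 + 145.443571 = 164.884011

164.8840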